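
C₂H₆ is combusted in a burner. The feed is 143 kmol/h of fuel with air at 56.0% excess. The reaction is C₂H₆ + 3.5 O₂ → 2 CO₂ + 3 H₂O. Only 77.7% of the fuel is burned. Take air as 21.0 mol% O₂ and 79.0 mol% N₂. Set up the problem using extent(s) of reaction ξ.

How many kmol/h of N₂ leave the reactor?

Stoichiometric O₂ = 3.5 × 143 = 500.5 kmol/h; O₂ fed = 500.5 × 1.560 = 780.8 kmol/h.
N₂ fed = 780.8 × 79/21 = 2937 kmol/h.
Fuel reacted = 0.777 × 143 → ξ = 111.1 kmol/h.
Outlet (n = n₀ + ν ξ):
  C₂H₆: 143 − 1(111.1) = 31.89
  O₂: 780.8 − 3.5(111.1) = 391.9
  N₂: 2937 (inert)
  CO₂: 0 + 2(111.1) = 222.2
  H₂O: 0 + 3(111.1) = 333.3

2940 kmol/h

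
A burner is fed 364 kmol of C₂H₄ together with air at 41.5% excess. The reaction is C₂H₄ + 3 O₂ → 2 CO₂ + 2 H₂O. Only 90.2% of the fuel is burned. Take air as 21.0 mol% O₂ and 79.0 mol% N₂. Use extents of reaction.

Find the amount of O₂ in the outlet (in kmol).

Stoichiometric O₂ = 3 × 364 = 1092 kmol; O₂ fed = 1092 × 1.415 = 1545 kmol.
N₂ fed = 1545 × 79/21 = 5813 kmol.
Fuel reacted = 0.902 × 364 → ξ = 328.3 kmol.
Outlet (n = n₀ + ν ξ):
  C₂H₄: 364 − 1(328.3) = 35.67
  O₂: 1545 − 3(328.3) = 560.2
  N₂: 5813 (inert)
  CO₂: 0 + 2(328.3) = 656.7
  H₂O: 0 + 2(328.3) = 656.7

560 kmol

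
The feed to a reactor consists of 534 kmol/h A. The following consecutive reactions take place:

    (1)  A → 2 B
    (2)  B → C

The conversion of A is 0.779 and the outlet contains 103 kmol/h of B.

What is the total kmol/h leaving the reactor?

Conversion of A: A consumed = 1ξ₁ = 0.779 × 534 → ξ₁ = 416 kmol/h.
B balance: n_B = 0 + 2ξ₁ − 1ξ₂ = 103 → ξ₂ = (2·416 − 103)/1 = 729 kmol/h.
Outlet amounts (n = n₀ + Σ ν·ξ):
  A: 534 − 1(416) = 118
  B: 0 + 2(416) − 1(729) = 103
  C: 0 + 1(729) = 729
Total out = 118 + 103 + 729 = 950 kmol/h.

950 kmol/h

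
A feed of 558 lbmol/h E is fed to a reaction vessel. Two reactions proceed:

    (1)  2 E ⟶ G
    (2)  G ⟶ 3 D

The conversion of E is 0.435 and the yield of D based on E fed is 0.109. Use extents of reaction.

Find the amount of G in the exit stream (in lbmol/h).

101 lbmol/h

Conversion of E: E consumed = 2ξ₁ = 0.435 × 558 → ξ₁ = 121.4 lbmol/h.
Yield of D: 3ξ₂ / 558 = 0.109 → ξ₂ = 20.27 lbmol/h.
Outlet amounts (n = n₀ + Σ ν·ξ):
  E: 558 − 2(121.4) = 315.3
  G: 0 + 1(121.4) − 1(20.27) = 101.1
  D: 0 + 3(20.27) = 60.82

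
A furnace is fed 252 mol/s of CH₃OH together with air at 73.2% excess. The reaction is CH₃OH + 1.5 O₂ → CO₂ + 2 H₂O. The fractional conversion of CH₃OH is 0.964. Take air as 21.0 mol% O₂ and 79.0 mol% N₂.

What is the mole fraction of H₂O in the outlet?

Stoichiometric O₂ = 1.5 × 252 = 378 mol/s; O₂ fed = 378 × 1.732 = 654.7 mol/s.
N₂ fed = 654.7 × 79/21 = 2463 mol/s.
Fuel reacted = 0.964 × 252 → ξ = 242.9 mol/s.
Outlet (n = n₀ + ν ξ):
  CH₃OH: 252 − 1(242.9) = 9.072
  O₂: 654.7 − 1.5(242.9) = 290.3
  N₂: 2463 (inert)
  CO₂: 0 + 1(242.9) = 242.9
  H₂O: 0 + 2(242.9) = 485.9
Total out = 3491 mol/s; y_H₂O = 485.9 / 3491 = 0.1392.

0.139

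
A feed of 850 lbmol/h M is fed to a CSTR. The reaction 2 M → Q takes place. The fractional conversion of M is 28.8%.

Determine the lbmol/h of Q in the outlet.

122 lbmol/h

M reacted = 0.288 × 850 = 244.8 lbmol/h; ν_M = −2, so ξ = 244.8/2 = 122.4 lbmol/h.
Outlet amounts (n = n₀ + ν ξ):
  M: 850 − 2(122.4) = 605.2
  Q: 0 + 1(122.4) = 122.4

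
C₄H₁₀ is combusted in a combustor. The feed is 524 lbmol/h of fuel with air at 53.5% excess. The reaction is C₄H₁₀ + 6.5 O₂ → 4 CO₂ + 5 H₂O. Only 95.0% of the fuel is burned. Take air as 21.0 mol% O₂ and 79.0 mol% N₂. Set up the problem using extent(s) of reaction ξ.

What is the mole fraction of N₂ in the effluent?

Stoichiometric O₂ = 6.5 × 524 = 3406 lbmol/h; O₂ fed = 3406 × 1.535 = 5228 lbmol/h.
N₂ fed = 5228 × 79/21 = 19670 lbmol/h.
Fuel reacted = 0.95 × 524 → ξ = 497.8 lbmol/h.
Outlet (n = n₀ + ν ξ):
  C₄H₁₀: 524 − 1(497.8) = 26.2
  O₂: 5228 − 6.5(497.8) = 1993
  N₂: 19670 (inert)
  CO₂: 0 + 4(497.8) = 1991
  H₂O: 0 + 5(497.8) = 2489
Total out = 26170 lbmol/h; y_N₂ = 19670 / 26170 = 0.7516.

0.752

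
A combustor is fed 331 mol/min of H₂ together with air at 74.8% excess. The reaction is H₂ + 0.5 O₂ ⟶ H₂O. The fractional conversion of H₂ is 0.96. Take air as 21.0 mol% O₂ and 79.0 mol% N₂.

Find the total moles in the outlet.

Stoichiometric O₂ = 0.5 × 331 = 165.5 mol/min; O₂ fed = 165.5 × 1.748 = 289.3 mol/min.
N₂ fed = 289.3 × 79/21 = 1088 mol/min.
Fuel reacted = 0.96 × 331 → ξ = 317.8 mol/min.
Outlet (n = n₀ + ν ξ):
  H₂: 331 − 1(317.8) = 13.24
  O₂: 289.3 − 0.5(317.8) = 130.4
  N₂: 1088 (inert)
  H₂O: 0 + 1(317.8) = 317.8
Total out = 13.24 + 130.4 + 1088 + 317.8 = 1550 mol/min.

1550 mol/min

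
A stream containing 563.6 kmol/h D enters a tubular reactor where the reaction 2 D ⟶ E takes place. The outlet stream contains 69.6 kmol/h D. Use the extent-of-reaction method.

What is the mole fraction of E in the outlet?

For D: n = n₀ − 2ξ → 69.6 = 563.6 − 2ξ, giving ξ = 247 kmol/h.
Outlet amounts (n = n₀ + ν ξ):
  D: 563.6 − 2(247) = 69.6
  E: 0 + 1(247) = 247
Total out = 316.6 kmol/h; y_E = 247 / 316.6 = 0.7802.

0.78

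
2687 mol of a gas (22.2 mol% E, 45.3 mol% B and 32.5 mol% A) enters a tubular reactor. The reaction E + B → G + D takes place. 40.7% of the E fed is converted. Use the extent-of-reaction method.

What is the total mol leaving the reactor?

2690 mol

E reacted = 0.407 × 596.5 = 242.8 mol; ν_E = −1, so ξ = 242.8/1 = 242.8 mol.
Outlet amounts (n = n₀ + ν ξ):
  E: 596.5 − 1(242.8) = 353.7
  B: 1217 − 1(242.8) = 974.4
  G: 0 + 1(242.8) = 242.8
  D: 0 + 1(242.8) = 242.8
  A: 873.3 (inert)
Total out = 353.7 + 974.4 + 242.8 + 242.8 + 873.3 = 2687 mol.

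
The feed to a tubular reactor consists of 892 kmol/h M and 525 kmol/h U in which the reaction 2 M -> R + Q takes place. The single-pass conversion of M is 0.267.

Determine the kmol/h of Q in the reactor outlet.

M reacted = 0.267 × 892 = 238.2 kmol/h; ν_M = −2, so ξ = 238.2/2 = 119.1 kmol/h.
Outlet amounts (n = n₀ + ν ξ):
  M: 892 − 2(119.1) = 653.8
  R: 0 + 1(119.1) = 119.1
  Q: 0 + 1(119.1) = 119.1
  U: 525 (inert)

119 kmol/h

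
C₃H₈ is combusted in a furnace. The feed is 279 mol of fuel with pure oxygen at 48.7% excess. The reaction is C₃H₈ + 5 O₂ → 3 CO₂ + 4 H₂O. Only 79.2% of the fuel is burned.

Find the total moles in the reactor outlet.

2570 mol

Stoichiometric O₂ = 5 × 279 = 1395 mol; O₂ fed = 1395 × 1.487 = 2074 mol.
Fuel reacted = 0.792 × 279 → ξ = 221 mol.
Outlet (n = n₀ + ν ξ):
  C₃H₈: 279 − 1(221) = 58.03
  O₂: 2074 − 5(221) = 969.5
  CO₂: 0 + 3(221) = 662.9
  H₂O: 0 + 4(221) = 883.9
Total out = 58.03 + 969.5 + 662.9 + 883.9 = 2574 mol.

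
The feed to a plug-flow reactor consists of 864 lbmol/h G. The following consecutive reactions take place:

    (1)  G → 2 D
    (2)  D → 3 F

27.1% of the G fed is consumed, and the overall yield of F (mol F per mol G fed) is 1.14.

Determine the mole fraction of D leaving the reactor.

Conversion of G: G consumed = 1ξ₁ = 0.271 × 864 → ξ₁ = 234.1 lbmol/h.
Yield of F: 3ξ₂ / 864 = 1.14 → ξ₂ = 328.3 lbmol/h.
Outlet amounts (n = n₀ + Σ ν·ξ):
  G: 864 − 1(234.1) = 629.9
  D: 0 + 2(234.1) − 1(328.3) = 140
  F: 0 + 3(328.3) = 985
Total out = 1755 lbmol/h; y_D = 140 / 1755 = 0.07976.

0.0798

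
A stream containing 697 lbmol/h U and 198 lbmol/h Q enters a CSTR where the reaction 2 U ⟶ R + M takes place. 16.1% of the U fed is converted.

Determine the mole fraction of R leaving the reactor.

0.0627

U reacted = 0.161 × 697 = 112.2 lbmol/h; ν_U = −2, so ξ = 112.2/2 = 56.11 lbmol/h.
Outlet amounts (n = n₀ + ν ξ):
  U: 697 − 2(56.11) = 584.8
  R: 0 + 1(56.11) = 56.11
  M: 0 + 1(56.11) = 56.11
  Q: 198 (inert)
Total out = 895 lbmol/h; y_R = 56.11 / 895 = 0.06269.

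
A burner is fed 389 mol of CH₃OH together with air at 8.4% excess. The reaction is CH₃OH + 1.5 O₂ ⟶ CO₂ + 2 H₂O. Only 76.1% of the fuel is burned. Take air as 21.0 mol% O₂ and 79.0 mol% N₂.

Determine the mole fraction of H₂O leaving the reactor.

Stoichiometric O₂ = 1.5 × 389 = 583.5 mol; O₂ fed = 583.5 × 1.084 = 632.5 mol.
N₂ fed = 632.5 × 79/21 = 2379 mol.
Fuel reacted = 0.761 × 389 → ξ = 296 mol.
Outlet (n = n₀ + ν ξ):
  CH₃OH: 389 − 1(296) = 92.97
  O₂: 632.5 − 1.5(296) = 188.5
  N₂: 2379 (inert)
  CO₂: 0 + 1(296) = 296
  H₂O: 0 + 2(296) = 592.1
Total out = 3549 mol; y_H₂O = 592.1 / 3549 = 0.1668.

0.167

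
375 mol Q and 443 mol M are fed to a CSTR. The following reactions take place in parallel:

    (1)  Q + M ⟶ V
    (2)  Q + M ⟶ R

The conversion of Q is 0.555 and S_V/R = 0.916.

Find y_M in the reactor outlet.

0.385

Conversion of Q: Q consumed = 0.555 × 375 = 208.1 mol = 1ξ₁ + 1ξ₂.
Selectivity: 1ξ₁ / (1ξ₂) = 0.916 → ξ₁ = 0.916 ξ₂.
Substitute: (1·0.916 + 1) ξ₂ = 208.1 → ξ₂ = 108.6 mol, ξ₁ = 99.5 mol.
Outlet amounts (n = n₀ + Σ ν·ξ):
  Q: 375 − 1(99.5) − 1(108.6) = 166.9
  M: 443 − 1(99.5) − 1(108.6) = 234.9
  V: 0 + 1(99.5) = 99.5
  R: 0 + 1(108.6) = 108.6
Total out = 609.9 mol; y_M = 234.9 / 609.9 = 0.3851.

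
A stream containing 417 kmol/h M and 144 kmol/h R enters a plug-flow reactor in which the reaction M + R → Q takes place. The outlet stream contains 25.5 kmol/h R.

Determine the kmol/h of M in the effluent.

For R: n = n₀ − 1ξ → 25.5 = 144 − 1ξ, giving ξ = 118.5 kmol/h.
Outlet amounts (n = n₀ + ν ξ):
  M: 417 − 1(118.5) = 298.5
  R: 144 − 1(118.5) = 25.5
  Q: 0 + 1(118.5) = 118.5

298 kmol/h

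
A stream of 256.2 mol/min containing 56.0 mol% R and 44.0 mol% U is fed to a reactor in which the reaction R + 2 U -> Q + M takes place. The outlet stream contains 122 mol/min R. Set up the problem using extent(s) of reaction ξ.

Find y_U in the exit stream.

For R: n = n₀ − 1ξ → 122 = 143.5 − 1ξ, giving ξ = 21.47 mol/min.
Outlet amounts (n = n₀ + ν ξ):
  R: 143.5 − 1(21.47) = 122
  U: 112.7 − 2(21.47) = 69.78
  Q: 0 + 1(21.47) = 21.47
  M: 0 + 1(21.47) = 21.47
Total out = 234.7 mol/min; y_U = 69.78 / 234.7 = 0.2973.

0.297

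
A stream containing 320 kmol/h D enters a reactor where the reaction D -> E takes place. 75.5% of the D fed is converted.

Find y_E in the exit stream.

0.755

D reacted = 0.755 × 320 = 241.6 kmol/h; ν_D = −1, so ξ = 241.6/1 = 241.6 kmol/h.
Outlet amounts (n = n₀ + ν ξ):
  D: 320 − 1(241.6) = 78.4
  E: 0 + 1(241.6) = 241.6
Total out = 320 kmol/h; y_E = 241.6 / 320 = 0.755.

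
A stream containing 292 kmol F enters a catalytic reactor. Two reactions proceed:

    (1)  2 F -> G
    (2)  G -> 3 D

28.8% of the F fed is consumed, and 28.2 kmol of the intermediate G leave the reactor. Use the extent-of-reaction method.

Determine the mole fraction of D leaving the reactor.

0.15

Conversion of F: F consumed = 2ξ₁ = 0.288 × 292 → ξ₁ = 42.05 kmol.
G balance: n_G = 0 + 1ξ₁ − 1ξ₂ = 28.2 → ξ₂ = (1·42.05 − 28.2)/1 = 13.85 kmol.
Outlet amounts (n = n₀ + Σ ν·ξ):
  F: 292 − 2(42.05) = 207.9
  G: 0 + 1(42.05) − 1(13.85) = 28.2
  D: 0 + 3(13.85) = 41.54
Total out = 277.6 kmol; y_D = 41.54 / 277.6 = 0.1496.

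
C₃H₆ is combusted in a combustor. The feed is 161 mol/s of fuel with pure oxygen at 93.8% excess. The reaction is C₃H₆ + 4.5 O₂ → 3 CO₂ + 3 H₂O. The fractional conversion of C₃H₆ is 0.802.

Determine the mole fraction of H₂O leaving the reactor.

0.238

Stoichiometric O₂ = 4.5 × 161 = 724.5 mol/s; O₂ fed = 724.5 × 1.938 = 1404 mol/s.
Fuel reacted = 0.802 × 161 → ξ = 129.1 mol/s.
Outlet (n = n₀ + ν ξ):
  C₃H₆: 161 − 1(129.1) = 31.88
  O₂: 1404 − 4.5(129.1) = 823
  CO₂: 0 + 3(129.1) = 387.4
  H₂O: 0 + 3(129.1) = 387.4
Total out = 1630 mol/s; y_H₂O = 387.4 / 1630 = 0.2377.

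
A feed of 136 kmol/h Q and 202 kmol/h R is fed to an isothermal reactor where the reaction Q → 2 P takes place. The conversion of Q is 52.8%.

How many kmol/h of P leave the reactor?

Q reacted = 0.528 × 136 = 71.81 kmol/h; ν_Q = −1, so ξ = 71.81/1 = 71.81 kmol/h.
Outlet amounts (n = n₀ + ν ξ):
  Q: 136 − 1(71.81) = 64.19
  P: 0 + 2(71.81) = 143.6
  R: 202 (inert)

144 kmol/h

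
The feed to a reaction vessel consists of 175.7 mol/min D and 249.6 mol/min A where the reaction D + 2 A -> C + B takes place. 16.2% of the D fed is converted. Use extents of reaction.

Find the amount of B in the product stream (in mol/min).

28.5 mol/min

D reacted = 0.162 × 175.7 = 28.46 mol/min; ν_D = −1, so ξ = 28.46/1 = 28.46 mol/min.
Outlet amounts (n = n₀ + ν ξ):
  D: 175.7 − 1(28.46) = 147.2
  A: 249.6 − 2(28.46) = 192.7
  C: 0 + 1(28.46) = 28.46
  B: 0 + 1(28.46) = 28.46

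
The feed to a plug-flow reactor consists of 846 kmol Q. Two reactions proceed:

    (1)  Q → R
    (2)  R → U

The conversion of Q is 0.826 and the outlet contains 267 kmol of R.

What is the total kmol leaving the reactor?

Conversion of Q: Q consumed = 1ξ₁ = 0.826 × 846 → ξ₁ = 698.8 kmol.
R balance: n_R = 0 + 1ξ₁ − 1ξ₂ = 267 → ξ₂ = (1·698.8 − 267)/1 = 431.8 kmol.
Outlet amounts (n = n₀ + Σ ν·ξ):
  Q: 846 − 1(698.8) = 147.2
  R: 0 + 1(698.8) − 1(431.8) = 267
  U: 0 + 1(431.8) = 431.8
Total out = 147.2 + 267 + 431.8 = 846 kmol.

846 kmol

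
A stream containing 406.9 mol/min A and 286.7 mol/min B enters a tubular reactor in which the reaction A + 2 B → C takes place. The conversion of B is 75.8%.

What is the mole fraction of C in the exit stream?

B reacted = 0.758 × 286.7 = 217.3 mol/min; ν_B = −2, so ξ = 217.3/2 = 108.7 mol/min.
Outlet amounts (n = n₀ + ν ξ):
  A: 406.9 − 1(108.7) = 298.2
  B: 286.7 − 2(108.7) = 69.38
  C: 0 + 1(108.7) = 108.7
Total out = 476.3 mol/min; y_C = 108.7 / 476.3 = 0.2281.

0.228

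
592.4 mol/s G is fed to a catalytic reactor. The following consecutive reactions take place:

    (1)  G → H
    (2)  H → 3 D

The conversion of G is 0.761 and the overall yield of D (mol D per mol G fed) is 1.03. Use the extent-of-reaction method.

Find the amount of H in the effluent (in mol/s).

Conversion of G: G consumed = 1ξ₁ = 0.761 × 592.4 → ξ₁ = 450.8 mol/s.
Yield of D: 3ξ₂ / 592.4 = 1.03 → ξ₂ = 203.4 mol/s.
Outlet amounts (n = n₀ + Σ ν·ξ):
  G: 592.4 − 1(450.8) = 141.6
  H: 0 + 1(450.8) − 1(203.4) = 247.4
  D: 0 + 3(203.4) = 610.2

247 mol/s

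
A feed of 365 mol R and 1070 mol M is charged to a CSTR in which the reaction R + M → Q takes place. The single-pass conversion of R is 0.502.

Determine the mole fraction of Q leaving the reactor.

0.146

R reacted = 0.502 × 365 = 183.2 mol; ν_R = −1, so ξ = 183.2/1 = 183.2 mol.
Outlet amounts (n = n₀ + ν ξ):
  R: 365 − 1(183.2) = 181.8
  M: 1070 − 1(183.2) = 886.8
  Q: 0 + 1(183.2) = 183.2
Total out = 1252 mol; y_Q = 183.2 / 1252 = 0.1464.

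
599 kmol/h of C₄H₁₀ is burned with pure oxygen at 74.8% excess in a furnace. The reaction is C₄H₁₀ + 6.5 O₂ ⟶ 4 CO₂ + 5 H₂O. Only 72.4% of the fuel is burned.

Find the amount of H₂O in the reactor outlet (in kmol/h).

2170 kmol/h

Stoichiometric O₂ = 6.5 × 599 = 3894 kmol/h; O₂ fed = 3894 × 1.748 = 6806 kmol/h.
Fuel reacted = 0.724 × 599 → ξ = 433.7 kmol/h.
Outlet (n = n₀ + ν ξ):
  C₄H₁₀: 599 − 1(433.7) = 165.3
  O₂: 6806 − 6.5(433.7) = 3987
  CO₂: 0 + 4(433.7) = 1735
  H₂O: 0 + 5(433.7) = 2168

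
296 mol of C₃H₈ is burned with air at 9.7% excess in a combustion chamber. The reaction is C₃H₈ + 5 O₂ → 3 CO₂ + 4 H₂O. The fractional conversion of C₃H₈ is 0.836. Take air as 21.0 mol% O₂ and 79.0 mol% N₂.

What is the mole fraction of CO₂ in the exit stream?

0.0897

Stoichiometric O₂ = 5 × 296 = 1480 mol; O₂ fed = 1480 × 1.097 = 1624 mol.
N₂ fed = 1624 × 79/21 = 6108 mol.
Fuel reacted = 0.836 × 296 → ξ = 247.5 mol.
Outlet (n = n₀ + ν ξ):
  C₃H₈: 296 − 1(247.5) = 48.54
  O₂: 1624 − 5(247.5) = 386.3
  N₂: 6108 (inert)
  CO₂: 0 + 3(247.5) = 742.4
  H₂O: 0 + 4(247.5) = 989.8
Total out = 8275 mol; y_CO₂ = 742.4 / 8275 = 0.08972.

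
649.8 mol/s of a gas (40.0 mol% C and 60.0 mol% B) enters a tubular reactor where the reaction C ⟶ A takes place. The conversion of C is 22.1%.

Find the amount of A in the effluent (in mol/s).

C reacted = 0.221 × 259.9 = 57.44 mol/s; ν_C = −1, so ξ = 57.44/1 = 57.44 mol/s.
Outlet amounts (n = n₀ + ν ξ):
  C: 259.9 − 1(57.44) = 202.5
  A: 0 + 1(57.44) = 57.44
  B: 389.9 (inert)

57.4 mol/s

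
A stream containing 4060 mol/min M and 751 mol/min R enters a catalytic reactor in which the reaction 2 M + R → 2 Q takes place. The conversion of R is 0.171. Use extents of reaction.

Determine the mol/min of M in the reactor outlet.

3800 mol/min

R reacted = 0.171 × 751 = 128.4 mol/min; ν_R = −1, so ξ = 128.4/1 = 128.4 mol/min.
Outlet amounts (n = n₀ + ν ξ):
  M: 4060 − 2(128.4) = 3803
  R: 751 − 1(128.4) = 622.6
  Q: 0 + 2(128.4) = 256.8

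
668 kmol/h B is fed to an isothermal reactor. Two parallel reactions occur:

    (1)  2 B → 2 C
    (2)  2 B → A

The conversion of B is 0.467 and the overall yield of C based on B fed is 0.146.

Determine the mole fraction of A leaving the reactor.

Yield of C: 2ξ₁ / 668 = 0.146 → ξ₁ = 48.76 kmol/h.
Conversion of B: 2ξ₁ + 2ξ₂ = 0.467 × 668 = 312 → ξ₂ = 107.2 kmol/h.
Outlet amounts (n = n₀ + Σ ν·ξ):
  B: 668 − 2(48.76) − 2(107.2) = 356
  C: 0 + 2(48.76) = 97.53
  A: 0 + 1(107.2) = 107.2
Total out = 560.8 kmol/h; y_A = 107.2 / 560.8 = 0.1912.

0.191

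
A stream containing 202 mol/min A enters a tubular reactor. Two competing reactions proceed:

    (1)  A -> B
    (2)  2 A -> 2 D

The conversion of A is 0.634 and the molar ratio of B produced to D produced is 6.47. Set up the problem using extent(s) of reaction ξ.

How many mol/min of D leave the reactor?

17.1 mol/min

Conversion of A: A consumed = 0.634 × 202 = 128.1 mol/min = 1ξ₁ + 2ξ₂.
Selectivity: 1ξ₁ / (2ξ₂) = 6.47 → ξ₁ = 12.94 ξ₂.
Substitute: (1·12.94 + 2) ξ₂ = 128.1 → ξ₂ = 8.572 mol/min, ξ₁ = 110.9 mol/min.
Outlet amounts (n = n₀ + Σ ν·ξ):
  A: 202 − 1(110.9) − 2(8.572) = 73.93
  B: 0 + 1(110.9) = 110.9
  D: 0 + 2(8.572) = 17.14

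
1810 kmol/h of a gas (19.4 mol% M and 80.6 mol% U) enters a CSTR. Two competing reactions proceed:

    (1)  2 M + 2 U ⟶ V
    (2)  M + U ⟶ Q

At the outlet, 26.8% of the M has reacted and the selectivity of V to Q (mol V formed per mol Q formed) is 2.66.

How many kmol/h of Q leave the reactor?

Conversion of M: M consumed = 0.268 × 351.1 = 94.11 kmol/h = 2ξ₁ + 1ξ₂.
Selectivity: 1ξ₁ / (1ξ₂) = 2.66 → ξ₁ = 2.66 ξ₂.
Substitute: (2·2.66 + 1) ξ₂ = 94.11 → ξ₂ = 14.89 kmol/h, ξ₁ = 39.61 kmol/h.
Outlet amounts (n = n₀ + Σ ν·ξ):
  M: 351.1 − 2(39.61) − 1(14.89) = 257
  U: 1459 − 2(39.61) − 1(14.89) = 1365
  V: 0 + 1(39.61) = 39.61
  Q: 0 + 1(14.89) = 14.89

14.9 kmol/h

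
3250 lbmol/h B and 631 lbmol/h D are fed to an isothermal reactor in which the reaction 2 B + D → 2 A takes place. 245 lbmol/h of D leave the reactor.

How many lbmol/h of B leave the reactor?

2480 lbmol/h

For D: n = n₀ − 1ξ → 245 = 631 − 1ξ, giving ξ = 386 lbmol/h.
Outlet amounts (n = n₀ + ν ξ):
  B: 3250 − 2(386) = 2478
  D: 631 − 1(386) = 245
  A: 0 + 2(386) = 772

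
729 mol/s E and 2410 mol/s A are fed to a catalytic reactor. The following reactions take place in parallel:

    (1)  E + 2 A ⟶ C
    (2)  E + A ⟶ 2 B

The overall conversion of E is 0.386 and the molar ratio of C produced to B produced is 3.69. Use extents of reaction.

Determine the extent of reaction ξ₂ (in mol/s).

ξ₂ = 33.6 mol/s

Conversion of E: E consumed = 0.386 × 729 = 281.4 mol/s = 1ξ₁ + 1ξ₂.
Selectivity: 1ξ₁ / (2ξ₂) = 3.69 → ξ₁ = 7.38 ξ₂.
Substitute: (1·7.38 + 1) ξ₂ = 281.4 → ξ₂ = 33.58 mol/s, ξ₁ = 247.8 mol/s.
Outlet amounts (n = n₀ + Σ ν·ξ):
  E: 729 − 1(247.8) − 1(33.58) = 447.6
  A: 2410 − 2(247.8) − 1(33.58) = 1881
  C: 0 + 1(247.8) = 247.8
  B: 0 + 2(33.58) = 67.16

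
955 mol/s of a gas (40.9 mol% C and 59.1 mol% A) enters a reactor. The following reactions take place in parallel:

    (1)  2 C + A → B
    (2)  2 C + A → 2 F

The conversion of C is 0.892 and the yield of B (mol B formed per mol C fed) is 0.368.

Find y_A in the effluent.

0.613

Yield of B: 1ξ₁ / 390.6 = 0.368 → ξ₁ = 143.7 mol/s.
Conversion of C: 2ξ₁ + 2ξ₂ = 0.892 × 390.6 = 348.4 → ξ₂ = 30.47 mol/s.
Outlet amounts (n = n₀ + Σ ν·ξ):
  C: 390.6 − 2(143.7) − 2(30.47) = 42.18
  A: 564.4 − 1(143.7) − 1(30.47) = 390.2
  B: 0 + 1(143.7) = 143.7
  F: 0 + 2(30.47) = 60.93
Total out = 637.1 mol/s; y_A = 390.2 / 637.1 = 0.6125.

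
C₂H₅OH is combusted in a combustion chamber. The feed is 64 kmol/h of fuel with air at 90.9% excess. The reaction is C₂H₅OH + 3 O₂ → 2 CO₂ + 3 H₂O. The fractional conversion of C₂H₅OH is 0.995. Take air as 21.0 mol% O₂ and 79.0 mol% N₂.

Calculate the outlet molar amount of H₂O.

Stoichiometric O₂ = 3 × 64 = 192 kmol/h; O₂ fed = 192 × 1.909 = 366.5 kmol/h.
N₂ fed = 366.5 × 79/21 = 1379 kmol/h.
Fuel reacted = 0.995 × 64 → ξ = 63.68 kmol/h.
Outlet (n = n₀ + ν ξ):
  C₂H₅OH: 64 − 1(63.68) = 0.32
  O₂: 366.5 − 3(63.68) = 175.5
  N₂: 1379 (inert)
  CO₂: 0 + 2(63.68) = 127.4
  H₂O: 0 + 3(63.68) = 191

191 kmol/h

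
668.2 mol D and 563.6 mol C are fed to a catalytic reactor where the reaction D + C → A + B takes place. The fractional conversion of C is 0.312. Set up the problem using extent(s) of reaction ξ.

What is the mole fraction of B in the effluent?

0.143

C reacted = 0.312 × 563.6 = 175.8 mol; ν_C = −1, so ξ = 175.8/1 = 175.8 mol.
Outlet amounts (n = n₀ + ν ξ):
  D: 668.2 − 1(175.8) = 492.4
  C: 563.6 − 1(175.8) = 387.8
  A: 0 + 1(175.8) = 175.8
  B: 0 + 1(175.8) = 175.8
Total out = 1232 mol; y_B = 175.8 / 1232 = 0.1428.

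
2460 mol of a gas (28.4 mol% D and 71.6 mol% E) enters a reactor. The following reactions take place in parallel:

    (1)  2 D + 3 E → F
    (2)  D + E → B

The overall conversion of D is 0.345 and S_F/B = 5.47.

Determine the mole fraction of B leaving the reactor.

0.0101

Conversion of D: D consumed = 0.345 × 698.6 = 241 mol = 2ξ₁ + 1ξ₂.
Selectivity: 1ξ₁ / (1ξ₂) = 5.47 → ξ₁ = 5.47 ξ₂.
Substitute: (2·5.47 + 1) ξ₂ = 241 → ξ₂ = 20.19 mol, ξ₁ = 110.4 mol.
Outlet amounts (n = n₀ + Σ ν·ξ):
  D: 698.6 − 2(110.4) − 1(20.19) = 457.6
  E: 1761 − 3(110.4) − 1(20.19) = 1410
  F: 0 + 1(110.4) = 110.4
  B: 0 + 1(20.19) = 20.19
Total out = 1998 mol; y_B = 20.19 / 1998 = 0.0101.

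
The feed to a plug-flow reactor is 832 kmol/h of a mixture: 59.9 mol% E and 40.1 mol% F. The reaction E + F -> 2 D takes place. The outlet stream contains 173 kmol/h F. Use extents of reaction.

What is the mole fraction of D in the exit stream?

0.386

For F: n = n₀ − 1ξ → 173 = 333.6 − 1ξ, giving ξ = 160.6 kmol/h.
Outlet amounts (n = n₀ + ν ξ):
  E: 498.4 − 1(160.6) = 337.7
  F: 333.6 − 1(160.6) = 173
  D: 0 + 2(160.6) = 321.3
Total out = 832 kmol/h; y_D = 321.3 / 832 = 0.3861.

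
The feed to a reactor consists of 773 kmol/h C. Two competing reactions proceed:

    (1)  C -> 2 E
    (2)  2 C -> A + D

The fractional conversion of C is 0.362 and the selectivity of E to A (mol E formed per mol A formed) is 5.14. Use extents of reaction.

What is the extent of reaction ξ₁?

Conversion of C: C consumed = 0.362 × 773 = 279.8 kmol/h = 1ξ₁ + 2ξ₂.
Selectivity: 2ξ₁ / (1ξ₂) = 5.14 → ξ₁ = 2.57 ξ₂.
Substitute: (1·2.57 + 2) ξ₂ = 279.8 → ξ₂ = 61.23 kmol/h, ξ₁ = 157.4 kmol/h.
Outlet amounts (n = n₀ + Σ ν·ξ):
  C: 773 − 1(157.4) − 2(61.23) = 493.2
  E: 0 + 2(157.4) = 314.7
  A: 0 + 1(61.23) = 61.23
  D: 0 + 1(61.23) = 61.23

ξ₁ = 157 kmol/h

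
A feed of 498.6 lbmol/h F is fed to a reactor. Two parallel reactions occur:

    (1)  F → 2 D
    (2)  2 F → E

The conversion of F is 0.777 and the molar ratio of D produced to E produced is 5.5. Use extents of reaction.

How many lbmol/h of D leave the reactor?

449 lbmol/h

Conversion of F: F consumed = 0.777 × 498.6 = 387.4 lbmol/h = 1ξ₁ + 2ξ₂.
Selectivity: 2ξ₁ / (1ξ₂) = 5.5 → ξ₁ = 2.75 ξ₂.
Substitute: (1·2.75 + 2) ξ₂ = 387.4 → ξ₂ = 81.56 lbmol/h, ξ₁ = 224.3 lbmol/h.
Outlet amounts (n = n₀ + Σ ν·ξ):
  F: 498.6 − 1(224.3) − 2(81.56) = 111.2
  D: 0 + 2(224.3) = 448.6
  E: 0 + 1(81.56) = 81.56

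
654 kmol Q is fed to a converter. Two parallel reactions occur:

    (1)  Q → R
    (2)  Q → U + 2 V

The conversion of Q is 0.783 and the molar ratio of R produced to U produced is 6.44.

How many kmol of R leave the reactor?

Conversion of Q: Q consumed = 0.783 × 654 = 512.1 kmol = 1ξ₁ + 1ξ₂.
Selectivity: 1ξ₁ / (1ξ₂) = 6.44 → ξ₁ = 6.44 ξ₂.
Substitute: (1·6.44 + 1) ξ₂ = 512.1 → ξ₂ = 68.83 kmol, ξ₁ = 443.3 kmol.
Outlet amounts (n = n₀ + Σ ν·ξ):
  Q: 654 − 1(443.3) − 1(68.83) = 141.9
  R: 0 + 1(443.3) = 443.3
  U: 0 + 1(68.83) = 68.83
  V: 0 + 2(68.83) = 137.7

443 kmol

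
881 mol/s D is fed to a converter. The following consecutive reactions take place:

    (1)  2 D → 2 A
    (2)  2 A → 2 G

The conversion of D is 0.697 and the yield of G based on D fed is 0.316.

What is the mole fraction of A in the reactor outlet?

Conversion of D: D consumed = 2ξ₁ = 0.697 × 881 → ξ₁ = 307 mol/s.
Yield of G: 2ξ₂ / 881 = 0.316 → ξ₂ = 139.2 mol/s.
Outlet amounts (n = n₀ + Σ ν·ξ):
  D: 881 − 2(307) = 266.9
  A: 0 + 2(307) − 2(139.2) = 335.7
  G: 0 + 2(139.2) = 278.4
Total out = 881 mol/s; y_A = 335.7 / 881 = 0.381.

0.381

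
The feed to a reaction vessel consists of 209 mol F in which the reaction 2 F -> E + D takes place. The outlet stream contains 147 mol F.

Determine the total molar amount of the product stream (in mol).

209 mol

For F: n = n₀ − 2ξ → 147 = 209 − 2ξ, giving ξ = 31 mol.
Outlet amounts (n = n₀ + ν ξ):
  F: 209 − 2(31) = 147
  E: 0 + 1(31) = 31
  D: 0 + 1(31) = 31
Total out = 147 + 31 + 31 = 209 mol.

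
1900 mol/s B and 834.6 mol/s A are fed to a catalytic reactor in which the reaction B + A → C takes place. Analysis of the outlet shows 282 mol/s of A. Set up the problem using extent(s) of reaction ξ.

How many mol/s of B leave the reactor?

For A: n = n₀ − 1ξ → 282 = 834.6 − 1ξ, giving ξ = 552.6 mol/s.
Outlet amounts (n = n₀ + ν ξ):
  B: 1900 − 1(552.6) = 1347
  A: 834.6 − 1(552.6) = 282
  C: 0 + 1(552.6) = 552.6

1350 mol/s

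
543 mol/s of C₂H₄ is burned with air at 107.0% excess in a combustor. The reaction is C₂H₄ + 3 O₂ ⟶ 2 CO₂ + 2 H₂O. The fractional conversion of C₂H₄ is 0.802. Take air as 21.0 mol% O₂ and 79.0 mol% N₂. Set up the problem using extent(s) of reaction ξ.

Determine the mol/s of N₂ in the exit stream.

12700 mol/s

Stoichiometric O₂ = 3 × 543 = 1629 mol/s; O₂ fed = 1629 × 2.070 = 3372 mol/s.
N₂ fed = 3372 × 79/21 = 12690 mol/s.
Fuel reacted = 0.802 × 543 → ξ = 435.5 mol/s.
Outlet (n = n₀ + ν ξ):
  C₂H₄: 543 − 1(435.5) = 107.5
  O₂: 3372 − 3(435.5) = 2066
  N₂: 12690 (inert)
  CO₂: 0 + 2(435.5) = 871
  H₂O: 0 + 2(435.5) = 871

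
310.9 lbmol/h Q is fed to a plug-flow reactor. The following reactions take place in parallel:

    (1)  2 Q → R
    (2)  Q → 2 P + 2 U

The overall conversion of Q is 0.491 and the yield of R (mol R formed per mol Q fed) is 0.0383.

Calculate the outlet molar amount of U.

Yield of R: 1ξ₁ / 310.9 = 0.0383 → ξ₁ = 11.91 lbmol/h.
Conversion of Q: 2ξ₁ + 1ξ₂ = 0.491 × 310.9 = 152.7 → ξ₂ = 128.8 lbmol/h.
Outlet amounts (n = n₀ + Σ ν·ξ):
  Q: 310.9 − 2(11.91) − 1(128.8) = 158.2
  R: 0 + 1(11.91) = 11.91
  P: 0 + 2(128.8) = 257.7
  U: 0 + 2(128.8) = 257.7

258 lbmol/h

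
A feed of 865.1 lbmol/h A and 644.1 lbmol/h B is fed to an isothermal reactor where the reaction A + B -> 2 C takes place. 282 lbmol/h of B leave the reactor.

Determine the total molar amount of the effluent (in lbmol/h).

For B: n = n₀ − 1ξ → 282 = 644.1 − 1ξ, giving ξ = 362.1 lbmol/h.
Outlet amounts (n = n₀ + ν ξ):
  A: 865.1 − 1(362.1) = 503
  B: 644.1 − 1(362.1) = 282
  C: 0 + 2(362.1) = 724.2
Total out = 503 + 282 + 724.2 = 1509 lbmol/h.

1510 lbmol/h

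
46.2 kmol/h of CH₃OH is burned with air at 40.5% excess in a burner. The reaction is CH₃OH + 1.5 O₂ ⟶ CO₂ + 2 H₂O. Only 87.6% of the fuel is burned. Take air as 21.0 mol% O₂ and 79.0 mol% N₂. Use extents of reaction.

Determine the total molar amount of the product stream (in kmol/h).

530 kmol/h

Stoichiometric O₂ = 1.5 × 46.2 = 69.3 kmol/h; O₂ fed = 69.3 × 1.405 = 97.37 kmol/h.
N₂ fed = 97.37 × 79/21 = 366.3 kmol/h.
Fuel reacted = 0.876 × 46.2 → ξ = 40.47 kmol/h.
Outlet (n = n₀ + ν ξ):
  CH₃OH: 46.2 − 1(40.47) = 5.729
  O₂: 97.37 − 1.5(40.47) = 36.66
  N₂: 366.3 (inert)
  CO₂: 0 + 1(40.47) = 40.47
  H₂O: 0 + 2(40.47) = 80.94
Total out = 5.729 + 36.66 + 366.3 + 40.47 + 80.94 = 530.1 kmol/h.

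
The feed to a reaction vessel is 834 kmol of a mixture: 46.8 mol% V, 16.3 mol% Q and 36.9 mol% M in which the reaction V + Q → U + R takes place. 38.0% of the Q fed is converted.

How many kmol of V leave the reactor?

339 kmol

Q reacted = 0.38 × 135.9 = 51.66 kmol; ν_Q = −1, so ξ = 51.66/1 = 51.66 kmol.
Outlet amounts (n = n₀ + ν ξ):
  V: 390.3 − 1(51.66) = 338.7
  Q: 135.9 − 1(51.66) = 84.28
  U: 0 + 1(51.66) = 51.66
  R: 0 + 1(51.66) = 51.66
  M: 307.7 (inert)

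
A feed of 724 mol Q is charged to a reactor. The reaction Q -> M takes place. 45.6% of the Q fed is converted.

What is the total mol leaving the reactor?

Q reacted = 0.456 × 724 = 330.1 mol; ν_Q = −1, so ξ = 330.1/1 = 330.1 mol.
Outlet amounts (n = n₀ + ν ξ):
  Q: 724 − 1(330.1) = 393.9
  M: 0 + 1(330.1) = 330.1
Total out = 393.9 + 330.1 = 724 mol.

724 mol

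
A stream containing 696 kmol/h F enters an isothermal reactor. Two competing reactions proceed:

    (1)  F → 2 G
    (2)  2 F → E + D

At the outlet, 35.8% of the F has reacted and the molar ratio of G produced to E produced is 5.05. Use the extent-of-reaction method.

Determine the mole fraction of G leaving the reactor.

Conversion of F: F consumed = 0.358 × 696 = 249.2 kmol/h = 1ξ₁ + 2ξ₂.
Selectivity: 2ξ₁ / (1ξ₂) = 5.05 → ξ₁ = 2.525 ξ₂.
Substitute: (1·2.525 + 2) ξ₂ = 249.2 → ξ₂ = 55.06 kmol/h, ξ₁ = 139 kmol/h.
Outlet amounts (n = n₀ + Σ ν·ξ):
  F: 696 − 1(139) − 2(55.06) = 446.8
  G: 0 + 2(139) = 278.1
  E: 0 + 1(55.06) = 55.06
  D: 0 + 1(55.06) = 55.06
Total out = 835 kmol/h; y_G = 278.1 / 835 = 0.333.

0.333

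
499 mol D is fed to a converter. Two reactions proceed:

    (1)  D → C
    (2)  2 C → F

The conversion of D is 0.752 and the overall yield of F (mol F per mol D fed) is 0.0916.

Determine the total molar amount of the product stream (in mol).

453 mol

Conversion of D: D consumed = 1ξ₁ = 0.752 × 499 → ξ₁ = 375.2 mol.
Yield of F: 1ξ₂ / 499 = 0.0916 → ξ₂ = 45.71 mol.
Outlet amounts (n = n₀ + Σ ν·ξ):
  D: 499 − 1(375.2) = 123.8
  C: 0 + 1(375.2) − 2(45.71) = 283.8
  F: 0 + 1(45.71) = 45.71
Total out = 123.8 + 283.8 + 45.71 = 453.3 mol.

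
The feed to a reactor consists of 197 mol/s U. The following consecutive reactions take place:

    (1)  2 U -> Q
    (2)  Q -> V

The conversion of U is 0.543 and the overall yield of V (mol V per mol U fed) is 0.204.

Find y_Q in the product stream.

Conversion of U: U consumed = 2ξ₁ = 0.543 × 197 → ξ₁ = 53.49 mol/s.
Yield of V: 1ξ₂ / 197 = 0.204 → ξ₂ = 40.19 mol/s.
Outlet amounts (n = n₀ + Σ ν·ξ):
  U: 197 − 2(53.49) = 90.03
  Q: 0 + 1(53.49) − 1(40.19) = 13.3
  V: 0 + 1(40.19) = 40.19
Total out = 143.5 mol/s; y_Q = 13.3 / 143.5 = 0.09266.

0.0927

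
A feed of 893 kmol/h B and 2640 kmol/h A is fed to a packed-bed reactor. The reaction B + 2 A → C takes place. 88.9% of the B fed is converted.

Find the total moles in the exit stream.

B reacted = 0.889 × 893 = 793.9 kmol/h; ν_B = −1, so ξ = 793.9/1 = 793.9 kmol/h.
Outlet amounts (n = n₀ + ν ξ):
  B: 893 − 1(793.9) = 99.12
  A: 2640 − 2(793.9) = 1052
  C: 0 + 1(793.9) = 793.9
Total out = 99.12 + 1052 + 793.9 = 1945 kmol/h.

1950 kmol/h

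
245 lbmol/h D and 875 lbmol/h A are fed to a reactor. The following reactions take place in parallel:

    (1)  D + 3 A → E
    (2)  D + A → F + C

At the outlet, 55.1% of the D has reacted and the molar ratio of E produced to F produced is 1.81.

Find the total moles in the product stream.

859 lbmol/h

Conversion of D: D consumed = 0.551 × 245 = 135 lbmol/h = 1ξ₁ + 1ξ₂.
Selectivity: 1ξ₁ / (1ξ₂) = 1.81 → ξ₁ = 1.81 ξ₂.
Substitute: (1·1.81 + 1) ξ₂ = 135 → ξ₂ = 48.04 lbmol/h, ξ₁ = 86.95 lbmol/h.
Outlet amounts (n = n₀ + Σ ν·ξ):
  D: 245 − 1(86.95) − 1(48.04) = 110
  A: 875 − 3(86.95) − 1(48.04) = 566.1
  E: 0 + 1(86.95) = 86.95
  F: 0 + 1(48.04) = 48.04
  C: 0 + 1(48.04) = 48.04
Total out = 110 + 566.1 + 86.95 + 48.04 + 48.04 = 859.1 lbmol/h.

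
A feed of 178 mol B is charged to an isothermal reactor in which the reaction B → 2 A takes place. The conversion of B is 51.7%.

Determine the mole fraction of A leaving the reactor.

B reacted = 0.517 × 178 = 92.03 mol; ν_B = −1, so ξ = 92.03/1 = 92.03 mol.
Outlet amounts (n = n₀ + ν ξ):
  B: 178 − 1(92.03) = 85.97
  A: 0 + 2(92.03) = 184.1
Total out = 270 mol; y_A = 184.1 / 270 = 0.6816.

0.682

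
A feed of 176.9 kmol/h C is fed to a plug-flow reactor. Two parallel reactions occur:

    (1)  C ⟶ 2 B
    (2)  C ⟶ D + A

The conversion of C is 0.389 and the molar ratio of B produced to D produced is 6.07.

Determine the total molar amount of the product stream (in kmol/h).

Conversion of C: C consumed = 0.389 × 176.9 = 68.81 kmol/h = 1ξ₁ + 1ξ₂.
Selectivity: 2ξ₁ / (1ξ₂) = 6.07 → ξ₁ = 3.035 ξ₂.
Substitute: (1·3.035 + 1) ξ₂ = 68.81 → ξ₂ = 17.05 kmol/h, ξ₁ = 51.76 kmol/h.
Outlet amounts (n = n₀ + Σ ν·ξ):
  C: 176.9 − 1(51.76) − 1(17.05) = 108.1
  B: 0 + 2(51.76) = 103.5
  D: 0 + 1(17.05) = 17.05
  A: 0 + 1(17.05) = 17.05
Total out = 108.1 + 103.5 + 17.05 + 17.05 = 245.7 kmol/h.

246 kmol/h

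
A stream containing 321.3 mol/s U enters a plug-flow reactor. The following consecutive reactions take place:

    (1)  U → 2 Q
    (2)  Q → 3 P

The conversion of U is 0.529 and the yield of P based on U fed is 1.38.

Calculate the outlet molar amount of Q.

192 mol/s

Conversion of U: U consumed = 1ξ₁ = 0.529 × 321.3 → ξ₁ = 170 mol/s.
Yield of P: 3ξ₂ / 321.3 = 1.38 → ξ₂ = 147.8 mol/s.
Outlet amounts (n = n₀ + Σ ν·ξ):
  U: 321.3 − 1(170) = 151.3
  Q: 0 + 2(170) − 1(147.8) = 192.1
  P: 0 + 3(147.8) = 443.4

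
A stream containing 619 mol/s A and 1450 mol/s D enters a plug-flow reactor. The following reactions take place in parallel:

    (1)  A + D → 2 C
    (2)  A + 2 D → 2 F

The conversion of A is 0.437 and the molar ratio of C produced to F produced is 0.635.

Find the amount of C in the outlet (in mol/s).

210 mol/s

Conversion of A: A consumed = 0.437 × 619 = 270.5 mol/s = 1ξ₁ + 1ξ₂.
Selectivity: 2ξ₁ / (2ξ₂) = 0.635 → ξ₁ = 0.635 ξ₂.
Substitute: (1·0.635 + 1) ξ₂ = 270.5 → ξ₂ = 165.4 mol/s, ξ₁ = 105.1 mol/s.
Outlet amounts (n = n₀ + Σ ν·ξ):
  A: 619 − 1(105.1) − 1(165.4) = 348.5
  D: 1450 − 1(105.1) − 2(165.4) = 1014
  C: 0 + 2(105.1) = 210.1
  F: 0 + 2(165.4) = 330.9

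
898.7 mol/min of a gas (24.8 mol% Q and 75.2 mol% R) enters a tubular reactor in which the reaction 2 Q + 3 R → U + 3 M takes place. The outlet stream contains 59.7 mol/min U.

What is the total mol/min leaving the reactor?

839 mol/min

For U: n = n₀ + 1ξ → 59.7 = 0 + 1ξ, giving ξ = 59.7 mol/min.
Outlet amounts (n = n₀ + ν ξ):
  Q: 222.9 − 2(59.7) = 103.5
  R: 675.8 − 3(59.7) = 496.7
  U: 0 + 1(59.7) = 59.7
  M: 0 + 3(59.7) = 179.1
Total out = 103.5 + 496.7 + 59.7 + 179.1 = 839 mol/min.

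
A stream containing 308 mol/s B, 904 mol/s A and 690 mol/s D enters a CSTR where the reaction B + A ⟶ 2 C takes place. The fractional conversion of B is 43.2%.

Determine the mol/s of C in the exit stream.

B reacted = 0.432 × 308 = 133.1 mol/s; ν_B = −1, so ξ = 133.1/1 = 133.1 mol/s.
Outlet amounts (n = n₀ + ν ξ):
  B: 308 − 1(133.1) = 174.9
  A: 904 − 1(133.1) = 770.9
  C: 0 + 2(133.1) = 266.1
  D: 690 (inert)

266 mol/s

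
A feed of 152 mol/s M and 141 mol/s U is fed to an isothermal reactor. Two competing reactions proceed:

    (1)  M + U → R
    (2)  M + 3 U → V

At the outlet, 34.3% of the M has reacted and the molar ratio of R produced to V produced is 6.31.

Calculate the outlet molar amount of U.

Conversion of M: M consumed = 0.343 × 152 = 52.14 mol/s = 1ξ₁ + 1ξ₂.
Selectivity: 1ξ₁ / (1ξ₂) = 6.31 → ξ₁ = 6.31 ξ₂.
Substitute: (1·6.31 + 1) ξ₂ = 52.14 → ξ₂ = 7.132 mol/s, ξ₁ = 45 mol/s.
Outlet amounts (n = n₀ + Σ ν·ξ):
  M: 152 − 1(45) − 1(7.132) = 99.86
  U: 141 − 1(45) − 3(7.132) = 74.6
  R: 0 + 1(45) = 45
  V: 0 + 1(7.132) = 7.132

74.6 mol/s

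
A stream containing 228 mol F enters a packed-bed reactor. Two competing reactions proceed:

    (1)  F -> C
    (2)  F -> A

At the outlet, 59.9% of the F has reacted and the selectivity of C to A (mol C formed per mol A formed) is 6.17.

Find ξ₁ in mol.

Conversion of F: F consumed = 0.599 × 228 = 136.6 mol = 1ξ₁ + 1ξ₂.
Selectivity: 1ξ₁ / (1ξ₂) = 6.17 → ξ₁ = 6.17 ξ₂.
Substitute: (1·6.17 + 1) ξ₂ = 136.6 → ξ₂ = 19.05 mol, ξ₁ = 117.5 mol.
Outlet amounts (n = n₀ + Σ ν·ξ):
  F: 228 − 1(117.5) − 1(19.05) = 91.43
  C: 0 + 1(117.5) = 117.5
  A: 0 + 1(19.05) = 19.05

ξ₁ = 118 mol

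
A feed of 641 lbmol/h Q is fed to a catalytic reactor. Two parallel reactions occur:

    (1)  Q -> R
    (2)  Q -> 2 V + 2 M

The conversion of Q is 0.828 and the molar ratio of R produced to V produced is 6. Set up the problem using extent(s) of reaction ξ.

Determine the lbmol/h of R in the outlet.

490 lbmol/h

Conversion of Q: Q consumed = 0.828 × 641 = 530.7 lbmol/h = 1ξ₁ + 1ξ₂.
Selectivity: 1ξ₁ / (2ξ₂) = 6 → ξ₁ = 12 ξ₂.
Substitute: (1·12 + 1) ξ₂ = 530.7 → ξ₂ = 40.83 lbmol/h, ξ₁ = 489.9 lbmol/h.
Outlet amounts (n = n₀ + Σ ν·ξ):
  Q: 641 − 1(489.9) − 1(40.83) = 110.3
  R: 0 + 1(489.9) = 489.9
  V: 0 + 2(40.83) = 81.65
  M: 0 + 2(40.83) = 81.65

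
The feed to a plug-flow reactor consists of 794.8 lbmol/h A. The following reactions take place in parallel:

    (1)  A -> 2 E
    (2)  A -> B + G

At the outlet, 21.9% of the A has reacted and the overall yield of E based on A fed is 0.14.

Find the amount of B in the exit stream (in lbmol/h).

118 lbmol/h

Yield of E: 2ξ₁ / 794.8 = 0.14 → ξ₁ = 55.64 lbmol/h.
Conversion of A: 1ξ₁ + 1ξ₂ = 0.219 × 794.8 = 174.1 → ξ₂ = 118.4 lbmol/h.
Outlet amounts (n = n₀ + Σ ν·ξ):
  A: 794.8 − 1(55.64) − 1(118.4) = 620.7
  E: 0 + 2(55.64) = 111.3
  B: 0 + 1(118.4) = 118.4
  G: 0 + 1(118.4) = 118.4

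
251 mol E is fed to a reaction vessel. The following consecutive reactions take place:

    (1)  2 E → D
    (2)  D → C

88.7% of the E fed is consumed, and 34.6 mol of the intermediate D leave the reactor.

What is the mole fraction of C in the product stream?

0.549

Conversion of E: E consumed = 2ξ₁ = 0.887 × 251 → ξ₁ = 111.3 mol.
D balance: n_D = 0 + 1ξ₁ − 1ξ₂ = 34.6 → ξ₂ = (1·111.3 − 34.6)/1 = 76.72 mol.
Outlet amounts (n = n₀ + Σ ν·ξ):
  E: 251 − 2(111.3) = 28.36
  D: 0 + 1(111.3) − 1(76.72) = 34.6
  C: 0 + 1(76.72) = 76.72
Total out = 139.7 mol; y_C = 76.72 / 139.7 = 0.5492.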